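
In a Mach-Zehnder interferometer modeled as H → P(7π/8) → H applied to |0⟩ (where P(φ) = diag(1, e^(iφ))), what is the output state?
(0.03806 + 0.1913i)|0⟩ + (0.9619 - 0.1913i)|1⟩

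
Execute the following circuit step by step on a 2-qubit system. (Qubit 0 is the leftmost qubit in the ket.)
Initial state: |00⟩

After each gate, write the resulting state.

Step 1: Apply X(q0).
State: |10⟩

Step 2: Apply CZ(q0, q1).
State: |10⟩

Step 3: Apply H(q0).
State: 1/√2|00⟩ - 1/√2|10⟩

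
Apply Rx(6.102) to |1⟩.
-0.09047i|0⟩ - 0.9959|1⟩

Rx(6.102) = [[cos(θ/2), −i·sin(θ/2)], [−i·sin(θ/2), cos(θ/2)]]; θ = 6.102, cos(θ/2) ≈ -0.995899, sin(θ/2) ≈ 0.0904688.
With a = amp(|0⟩) = 0 and b = amp(|1⟩) = 1:
new amp(|0⟩) = (-0.995899)·a + (-0.0904688i)·b = -0.09047i
new amp(|1⟩) = (-0.0904688i)·a + (-0.995899)·b = -0.9959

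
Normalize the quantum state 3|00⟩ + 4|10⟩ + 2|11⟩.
0.5571|00⟩ + 0.7428|10⟩ + 0.3714|11⟩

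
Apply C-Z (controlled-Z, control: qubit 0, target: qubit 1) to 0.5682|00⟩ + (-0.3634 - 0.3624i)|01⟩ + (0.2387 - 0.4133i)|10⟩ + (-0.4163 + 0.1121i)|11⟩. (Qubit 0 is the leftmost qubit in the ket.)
0.5682|00⟩ + (-0.3634 - 0.3624i)|01⟩ + (0.2387 - 0.4133i)|10⟩ + (0.4163 - 0.1121i)|11⟩

C-Z leaves the control-|0⟩ kets |00⟩, |01⟩ unchanged and applies Z to qubit 1 on the control-|1⟩ pair (|10⟩, |11⟩).
Z = [[1, 0], [0, -1]].
With a = amp(|10⟩) = (0.2387 - 0.4133i) and b = amp(|11⟩) = (-0.4163 + 0.1121i):
new amp(|10⟩) = (1)·a = (0.2387 - 0.4133i)
new amp(|11⟩) = (-1)·b = (0.4163 - 0.1121i)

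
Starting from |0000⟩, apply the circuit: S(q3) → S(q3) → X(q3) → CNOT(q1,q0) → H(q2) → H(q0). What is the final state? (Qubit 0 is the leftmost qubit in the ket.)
1/2|0001⟩ + 1/2|0011⟩ + 1/2|1001⟩ + 1/2|1011⟩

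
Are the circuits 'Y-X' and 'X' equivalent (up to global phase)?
No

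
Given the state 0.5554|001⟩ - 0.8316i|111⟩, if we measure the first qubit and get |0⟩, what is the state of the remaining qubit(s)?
|01⟩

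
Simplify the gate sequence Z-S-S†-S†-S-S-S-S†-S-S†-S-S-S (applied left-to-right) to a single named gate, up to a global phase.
Z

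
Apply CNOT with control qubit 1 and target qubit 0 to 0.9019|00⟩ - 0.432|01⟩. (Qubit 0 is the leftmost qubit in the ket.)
0.9019|00⟩ - 0.432|11⟩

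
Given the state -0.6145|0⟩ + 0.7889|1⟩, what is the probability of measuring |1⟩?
0.6224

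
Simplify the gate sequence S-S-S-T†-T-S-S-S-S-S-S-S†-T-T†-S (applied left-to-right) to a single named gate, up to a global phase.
S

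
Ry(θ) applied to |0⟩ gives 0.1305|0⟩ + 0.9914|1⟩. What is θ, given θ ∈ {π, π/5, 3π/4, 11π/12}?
11π/12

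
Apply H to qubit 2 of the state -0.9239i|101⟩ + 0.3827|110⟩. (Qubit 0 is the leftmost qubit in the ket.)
-0.6533i|100⟩ + 0.6533i|101⟩ + 0.2706|110⟩ + 0.2706|111⟩

H on qubit 2 mixes each pair of kets that differ only in qubit 2: amplitudes (a, b) of (|…0…⟩, |…1…⟩) become ((a + b)/√2, (a − b)/√2). Kets absent from the input have amplitude 0.
(|100⟩, |101⟩): (a, b) = (0, -0.9239i) → (-0.6533i, 0.6533i)
(|110⟩, |111⟩): (a, b) = (0.3827, 0) → (0.2706, 0.2706)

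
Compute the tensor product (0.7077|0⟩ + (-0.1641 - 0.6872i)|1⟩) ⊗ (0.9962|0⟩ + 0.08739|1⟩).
0.705|00⟩ + 0.06185|01⟩ + (-0.1635 - 0.6846i)|10⟩ + (-0.01434 - 0.06005i)|11⟩

amp(|b₁b₂…⟩) = product of the factor amplitudes for bits b₁, b₂, …; only kets whose every factor amplitude is nonzero survive.
|00⟩: (0.7077)(0.9962) = 0.705
|01⟩: (0.7077)(0.08739) = 0.06185
|10⟩: (-0.1641 - 0.6872i)(0.9962) = (-0.1635 - 0.6846i)
|11⟩: (-0.1641 - 0.6872i)(0.08739) = (-0.01434 - 0.06005i)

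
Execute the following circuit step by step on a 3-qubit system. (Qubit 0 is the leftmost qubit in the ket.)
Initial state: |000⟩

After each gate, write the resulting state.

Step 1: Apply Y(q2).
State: i|001⟩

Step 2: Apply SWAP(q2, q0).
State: i|100⟩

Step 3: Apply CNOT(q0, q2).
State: i|101⟩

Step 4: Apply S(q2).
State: -|101⟩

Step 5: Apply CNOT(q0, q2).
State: -|100⟩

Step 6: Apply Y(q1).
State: -i|110⟩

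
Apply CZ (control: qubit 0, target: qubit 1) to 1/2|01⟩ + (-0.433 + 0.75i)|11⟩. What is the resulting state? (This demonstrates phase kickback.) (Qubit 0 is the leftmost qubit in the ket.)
1/2|01⟩ + (0.433 - 0.75i)|11⟩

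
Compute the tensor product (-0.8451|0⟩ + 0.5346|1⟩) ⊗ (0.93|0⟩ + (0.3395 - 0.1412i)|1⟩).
-0.7859|00⟩ + (-0.2869 + 0.1193i)|01⟩ + 0.4972|10⟩ + (0.1815 - 0.07549i)|11⟩

amp(|b₁b₂…⟩) = product of the factor amplitudes for bits b₁, b₂, …; only kets whose every factor amplitude is nonzero survive.
|00⟩: (-0.8451)(0.93) = -0.7859
|01⟩: (-0.8451)(0.3395 - 0.1412i) = (-0.2869 + 0.1193i)
|10⟩: (0.5346)(0.93) = 0.4972
|11⟩: (0.5346)(0.3395 - 0.1412i) = (0.1815 - 0.07549i)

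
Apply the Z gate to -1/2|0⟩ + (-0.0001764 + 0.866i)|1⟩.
-1/2|0⟩ + (0.0001764 - 0.866i)|1⟩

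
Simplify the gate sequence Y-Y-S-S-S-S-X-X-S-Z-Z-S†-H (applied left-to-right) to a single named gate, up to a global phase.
H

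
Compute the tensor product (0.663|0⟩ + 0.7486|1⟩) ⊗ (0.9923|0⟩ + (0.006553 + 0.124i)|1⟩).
0.6579|00⟩ + (0.004345 + 0.08221i)|01⟩ + 0.7428|10⟩ + (0.004906 + 0.09283i)|11⟩

amp(|b₁b₂…⟩) = product of the factor amplitudes for bits b₁, b₂, …; only kets whose every factor amplitude is nonzero survive.
|00⟩: (0.663)(0.9923) = 0.6579
|01⟩: (0.663)(0.006553 + 0.124i) = (0.004345 + 0.08221i)
|10⟩: (0.7486)(0.9923) = 0.7428
|11⟩: (0.7486)(0.006553 + 0.124i) = (0.004906 + 0.09283i)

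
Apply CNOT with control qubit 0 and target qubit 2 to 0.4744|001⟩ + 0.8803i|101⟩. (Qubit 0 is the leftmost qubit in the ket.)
0.4744|001⟩ + 0.8803i|100⟩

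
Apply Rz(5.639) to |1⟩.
(-0.9486 + 0.3166i)|1⟩

Rz(5.639) = [[e^(−iθ/2), 0], [0, e^(iθ/2)]] with e^(±iθ/2) = cos(θ/2) ± i·sin(θ/2); θ = 5.639, cos(θ/2) ≈ -0.948575, sin(θ/2) ≈ 0.316552.
With a = amp(|0⟩) = 0 and b = amp(|1⟩) = 1:
new amp(|0⟩) = (-0.948575 - 0.316552i)·a = 0
new amp(|1⟩) = (-0.948575 + 0.316552i)·b = (-0.9486 + 0.3166i)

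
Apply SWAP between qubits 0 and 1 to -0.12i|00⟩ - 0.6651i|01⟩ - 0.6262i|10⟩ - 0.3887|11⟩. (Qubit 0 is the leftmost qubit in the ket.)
-0.12i|00⟩ - 0.6262i|01⟩ - 0.6651i|10⟩ - 0.3887|11⟩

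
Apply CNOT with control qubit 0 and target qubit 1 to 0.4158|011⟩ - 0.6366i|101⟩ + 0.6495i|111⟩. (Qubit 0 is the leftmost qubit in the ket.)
0.4158|011⟩ + 0.6495i|101⟩ - 0.6366i|111⟩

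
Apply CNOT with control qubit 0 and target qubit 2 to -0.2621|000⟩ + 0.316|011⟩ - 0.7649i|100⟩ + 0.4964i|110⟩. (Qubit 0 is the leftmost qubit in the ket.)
-0.2621|000⟩ + 0.316|011⟩ - 0.7649i|101⟩ + 0.4964i|111⟩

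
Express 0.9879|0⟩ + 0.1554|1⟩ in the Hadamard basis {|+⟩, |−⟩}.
0.8084|+⟩ + 0.5887|−⟩

With |ψ⟩ = α|0⟩ + β|1⟩, the Hadamard-basis coefficients are ⟨+|ψ⟩ = (α + β)/√2 and ⟨−|ψ⟩ = (α − β)/√2.
Here α = 0.9879, β = 0.1554: (α + β)/√2 = 0.8084, (α − β)/√2 = 0.5887.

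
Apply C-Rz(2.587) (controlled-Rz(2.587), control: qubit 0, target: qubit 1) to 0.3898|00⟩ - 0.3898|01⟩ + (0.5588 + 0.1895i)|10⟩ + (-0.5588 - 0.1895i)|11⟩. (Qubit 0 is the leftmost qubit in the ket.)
0.3898|00⟩ - 0.3898|01⟩ + (0.3352 - 0.4856i)|10⟩ + (0.02929 - 0.5893i)|11⟩

C-Rz(2.587) leaves the control-|0⟩ kets |00⟩, |01⟩ unchanged and applies Rz(2.587) to qubit 1 on the control-|1⟩ pair (|10⟩, |11⟩).
Rz(2.587) = [[e^(−iθ/2), 0], [0, e^(iθ/2)]] with e^(±iθ/2) = cos(θ/2) ± i·sin(θ/2); θ = 2.587, cos(θ/2) ≈ 0.273756, sin(θ/2) ≈ 0.961799.
With a = amp(|10⟩) = (0.5588 + 0.1895i) and b = amp(|11⟩) = (-0.5588 - 0.1895i):
new amp(|10⟩) = (0.273756 - 0.961799i)·a = (0.3352 - 0.4856i)
new amp(|11⟩) = (0.273756 + 0.961799i)·b = (0.02929 - 0.5893i)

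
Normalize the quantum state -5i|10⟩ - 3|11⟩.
-0.8575i|10⟩ - 0.5145|11⟩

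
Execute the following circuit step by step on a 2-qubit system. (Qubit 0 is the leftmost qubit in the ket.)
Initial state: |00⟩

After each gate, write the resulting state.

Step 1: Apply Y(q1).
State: i|01⟩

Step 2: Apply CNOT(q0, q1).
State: i|01⟩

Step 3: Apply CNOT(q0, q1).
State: i|01⟩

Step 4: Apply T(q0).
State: i|01⟩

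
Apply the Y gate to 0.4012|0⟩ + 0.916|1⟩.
-0.916i|0⟩ + 0.4012i|1⟩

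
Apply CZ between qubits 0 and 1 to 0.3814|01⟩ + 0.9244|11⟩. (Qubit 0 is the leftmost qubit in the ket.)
0.3814|01⟩ - 0.9244|11⟩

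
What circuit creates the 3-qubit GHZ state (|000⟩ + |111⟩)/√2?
H(q0) → CNOT(q0,q1) → CNOT(q0,q2)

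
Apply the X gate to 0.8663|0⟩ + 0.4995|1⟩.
0.4995|0⟩ + 0.8663|1⟩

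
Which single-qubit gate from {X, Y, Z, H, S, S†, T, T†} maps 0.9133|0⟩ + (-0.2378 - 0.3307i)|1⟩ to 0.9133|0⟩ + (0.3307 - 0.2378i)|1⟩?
S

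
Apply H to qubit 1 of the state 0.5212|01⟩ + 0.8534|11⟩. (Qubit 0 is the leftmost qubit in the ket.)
0.3685|00⟩ - 0.3685|01⟩ + 0.6034|10⟩ - 0.6034|11⟩

H on qubit 1 mixes each pair of kets that differ only in qubit 1: amplitudes (a, b) of (|…0…⟩, |…1…⟩) become ((a + b)/√2, (a − b)/√2). Kets absent from the input have amplitude 0.
(|00⟩, |01⟩): (a, b) = (0, 0.5212) → (0.3685, -0.3685)
(|10⟩, |11⟩): (a, b) = (0, 0.8534) → (0.6034, -0.6034)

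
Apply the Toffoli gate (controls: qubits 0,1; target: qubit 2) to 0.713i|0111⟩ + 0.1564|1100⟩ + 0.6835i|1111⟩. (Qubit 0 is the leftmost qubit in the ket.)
0.713i|0111⟩ + 0.6835i|1101⟩ + 0.1564|1110⟩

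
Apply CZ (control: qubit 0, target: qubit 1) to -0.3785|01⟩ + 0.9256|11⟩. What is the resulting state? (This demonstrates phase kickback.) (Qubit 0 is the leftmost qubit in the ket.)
-0.3785|01⟩ - 0.9256|11⟩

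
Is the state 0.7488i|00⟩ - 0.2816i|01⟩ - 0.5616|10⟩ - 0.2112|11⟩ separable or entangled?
Entangled

Writing the state as a|00⟩ + b|01⟩ + c|10⟩ + d|11⟩, it is a product state iff ad − bc = 0.
Here (a, b, c, d) = (0.7488i, -0.2816i, -0.5616, -0.2112): ad − bc = (0.7488i)(-0.2112) − (-0.2816i)(-0.5616) = -0.3163i ≠ 0, so the state is entangled.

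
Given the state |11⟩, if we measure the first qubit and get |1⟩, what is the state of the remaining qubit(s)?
|1⟩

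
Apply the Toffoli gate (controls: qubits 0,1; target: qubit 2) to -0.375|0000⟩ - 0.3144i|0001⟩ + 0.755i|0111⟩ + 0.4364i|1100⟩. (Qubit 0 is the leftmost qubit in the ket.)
-0.375|0000⟩ - 0.3144i|0001⟩ + 0.755i|0111⟩ + 0.4364i|1110⟩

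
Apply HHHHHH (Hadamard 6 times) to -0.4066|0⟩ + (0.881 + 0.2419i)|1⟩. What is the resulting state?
-0.4066|0⟩ + (0.881 + 0.2419i)|1⟩

H² = I, so an even number of Hadamards cancels: H^6 = I and the state is unchanged.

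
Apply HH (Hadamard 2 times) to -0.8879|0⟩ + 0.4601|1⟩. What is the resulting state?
-0.8879|0⟩ + 0.4601|1⟩

H² = I, so an even number of Hadamards cancels: H^2 = I and the state is unchanged.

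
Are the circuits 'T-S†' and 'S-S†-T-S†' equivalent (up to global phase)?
Yes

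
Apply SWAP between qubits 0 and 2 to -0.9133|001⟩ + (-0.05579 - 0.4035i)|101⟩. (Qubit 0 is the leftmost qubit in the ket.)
-0.9133|100⟩ + (-0.05579 - 0.4035i)|101⟩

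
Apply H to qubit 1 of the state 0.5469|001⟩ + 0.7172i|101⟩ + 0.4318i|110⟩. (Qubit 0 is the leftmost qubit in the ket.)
0.3867|001⟩ + 0.3867|011⟩ + 0.3053i|100⟩ + 0.5071i|101⟩ - 0.3053i|110⟩ + 0.5071i|111⟩

H on qubit 1 mixes each pair of kets that differ only in qubit 1: amplitudes (a, b) of (|…0…⟩, |…1…⟩) become ((a + b)/√2, (a − b)/√2). Kets absent from the input have amplitude 0.
(|001⟩, |011⟩): (a, b) = (0.5469, 0) → (0.3867, 0.3867)
(|100⟩, |110⟩): (a, b) = (0, 0.4318i) → (0.3053i, -0.3053i)
(|101⟩, |111⟩): (a, b) = (0.7172i, 0) → (0.5071i, 0.5071i)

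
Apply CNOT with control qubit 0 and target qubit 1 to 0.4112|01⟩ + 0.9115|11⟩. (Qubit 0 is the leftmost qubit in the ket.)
0.4112|01⟩ + 0.9115|10⟩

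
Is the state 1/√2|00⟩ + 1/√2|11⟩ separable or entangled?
Entangled

Writing the state as a|00⟩ + b|01⟩ + c|10⟩ + d|11⟩, it is a product state iff ad − bc = 0.
Here (a, b, c, d) = (1/√2, 0, 0, 1/√2): ad − bc = (1/√2)(1/√2) − (0)(0) = 1/2 ≠ 0, so the state is entangled.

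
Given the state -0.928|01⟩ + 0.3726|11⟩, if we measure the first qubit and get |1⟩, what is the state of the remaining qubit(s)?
|1⟩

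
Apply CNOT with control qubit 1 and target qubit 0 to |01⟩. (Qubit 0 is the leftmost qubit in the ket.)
|11⟩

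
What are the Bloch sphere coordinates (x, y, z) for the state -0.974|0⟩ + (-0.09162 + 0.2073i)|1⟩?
(0.1785, -0.4038, 0.8973)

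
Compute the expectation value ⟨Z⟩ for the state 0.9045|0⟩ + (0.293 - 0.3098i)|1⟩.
0.6363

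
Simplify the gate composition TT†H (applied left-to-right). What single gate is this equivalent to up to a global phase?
H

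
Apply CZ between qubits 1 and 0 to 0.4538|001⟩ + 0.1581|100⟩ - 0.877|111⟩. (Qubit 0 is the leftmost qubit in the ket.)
0.4538|001⟩ + 0.1581|100⟩ + 0.877|111⟩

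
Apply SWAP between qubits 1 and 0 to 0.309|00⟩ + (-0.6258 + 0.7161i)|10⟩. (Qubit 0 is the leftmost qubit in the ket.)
0.309|00⟩ + (-0.6258 + 0.7161i)|01⟩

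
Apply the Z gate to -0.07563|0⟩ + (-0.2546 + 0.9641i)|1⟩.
-0.07563|0⟩ + (0.2546 - 0.9641i)|1⟩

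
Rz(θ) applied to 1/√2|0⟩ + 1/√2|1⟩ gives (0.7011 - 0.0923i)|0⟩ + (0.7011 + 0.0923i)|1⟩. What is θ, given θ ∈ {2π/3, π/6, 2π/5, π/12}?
π/12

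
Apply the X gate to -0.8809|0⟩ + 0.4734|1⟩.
0.4734|0⟩ - 0.8809|1⟩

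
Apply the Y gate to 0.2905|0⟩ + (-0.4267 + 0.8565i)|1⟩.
(0.8565 + 0.4267i)|0⟩ + 0.2905i|1⟩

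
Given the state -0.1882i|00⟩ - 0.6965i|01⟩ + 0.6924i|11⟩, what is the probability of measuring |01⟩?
0.4851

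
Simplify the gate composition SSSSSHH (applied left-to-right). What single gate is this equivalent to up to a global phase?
S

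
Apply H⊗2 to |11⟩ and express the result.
1/2|00⟩ - 1/2|01⟩ - 1/2|10⟩ + 1/2|11⟩

H⊗2 gives amp(|y⟩) = (1/2) Σ_x (−1)^(x·y) amp(|x⟩), where x·y is the number of positions in which both x and y have a 1.
|00⟩: (1)/2 = 1/2
|01⟩: (-1)/2 = -1/2
|10⟩: (-1)/2 = -1/2
|11⟩: (1)/2 = 1/2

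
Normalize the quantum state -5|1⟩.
-|1⟩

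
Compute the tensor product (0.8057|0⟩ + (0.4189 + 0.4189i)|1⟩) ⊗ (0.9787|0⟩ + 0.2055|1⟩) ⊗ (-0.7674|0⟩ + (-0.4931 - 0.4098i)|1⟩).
-0.6051|000⟩ + (-0.3888 - 0.3231i)|001⟩ - 0.1271|010⟩ + (-0.08164 - 0.06785i)|011⟩ + (-0.3146 - 0.3146i)|100⟩ + (-0.03415 - 0.3702i)|101⟩ + (-0.06606 - 0.06606i)|110⟩ + (-0.007171 - 0.07773i)|111⟩

amp(|b₁b₂…⟩) = product of the factor amplitudes for bits b₁, b₂, …; only kets whose every factor amplitude is nonzero survive.
|000⟩: (0.8057)(0.9787)(-0.7674) = -0.6051
|001⟩: (0.8057)(0.9787)(-0.4931 - 0.4098i) = (-0.3888 - 0.3231i)
|010⟩: (0.8057)(0.2055)(-0.7674) = -0.1271
|011⟩: (0.8057)(0.2055)(-0.4931 - 0.4098i) = (-0.08164 - 0.06785i)
|100⟩: (0.4189 + 0.4189i)(0.9787)(-0.7674) = (-0.3146 - 0.3146i)
|101⟩: (0.4189 + 0.4189i)(0.9787)(-0.4931 - 0.4098i) = (-0.03415 - 0.3702i)
|110⟩: (0.4189 + 0.4189i)(0.2055)(-0.7674) = (-0.06606 - 0.06606i)
|111⟩: (0.4189 + 0.4189i)(0.2055)(-0.4931 - 0.4098i) = (-0.007171 - 0.07773i)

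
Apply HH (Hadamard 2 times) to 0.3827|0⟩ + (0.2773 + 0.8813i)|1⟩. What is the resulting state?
0.3827|0⟩ + (0.2773 + 0.8813i)|1⟩

H² = I, so an even number of Hadamards cancels: H^2 = I and the state is unchanged.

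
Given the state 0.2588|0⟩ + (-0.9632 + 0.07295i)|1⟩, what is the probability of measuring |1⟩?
0.9331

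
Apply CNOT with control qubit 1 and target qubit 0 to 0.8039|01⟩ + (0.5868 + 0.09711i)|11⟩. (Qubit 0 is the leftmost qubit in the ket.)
(0.5868 + 0.09711i)|01⟩ + 0.8039|11⟩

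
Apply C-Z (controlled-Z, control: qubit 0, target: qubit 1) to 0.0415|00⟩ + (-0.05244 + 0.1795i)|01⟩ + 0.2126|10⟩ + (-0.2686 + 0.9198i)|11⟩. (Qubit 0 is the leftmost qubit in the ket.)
0.0415|00⟩ + (-0.05244 + 0.1795i)|01⟩ + 0.2126|10⟩ + (0.2686 - 0.9198i)|11⟩

C-Z leaves the control-|0⟩ kets |00⟩, |01⟩ unchanged and applies Z to qubit 1 on the control-|1⟩ pair (|10⟩, |11⟩).
Z = [[1, 0], [0, -1]].
With a = amp(|10⟩) = 0.2126 and b = amp(|11⟩) = (-0.2686 + 0.9198i):
new amp(|10⟩) = (1)·a = 0.2126
new amp(|11⟩) = (-1)·b = (0.2686 - 0.9198i)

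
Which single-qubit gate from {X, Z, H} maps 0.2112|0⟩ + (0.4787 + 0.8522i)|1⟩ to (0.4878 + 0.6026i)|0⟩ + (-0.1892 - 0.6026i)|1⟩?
H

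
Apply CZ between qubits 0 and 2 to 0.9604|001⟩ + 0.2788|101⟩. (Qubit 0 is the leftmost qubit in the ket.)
0.9604|001⟩ - 0.2788|101⟩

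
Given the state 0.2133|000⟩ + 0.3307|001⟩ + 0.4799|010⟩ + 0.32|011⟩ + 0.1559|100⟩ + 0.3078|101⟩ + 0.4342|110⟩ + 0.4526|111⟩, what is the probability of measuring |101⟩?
0.09474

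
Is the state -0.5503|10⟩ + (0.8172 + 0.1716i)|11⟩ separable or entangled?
Separable

Writing the state as a|00⟩ + b|01⟩ + c|10⟩ + d|11⟩, it is a product state iff ad − bc = 0.
Here (a, b, c, d) = (0, 0, -0.5503, (0.8172 + 0.1716i)): ad − bc = (0)(0.8172 + 0.1716i) − (0)(-0.5503) = 0, so the state is separable.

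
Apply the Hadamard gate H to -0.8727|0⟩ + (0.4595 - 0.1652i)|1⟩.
(-0.2922 - 0.1168i)|0⟩ + (-0.942 + 0.1168i)|1⟩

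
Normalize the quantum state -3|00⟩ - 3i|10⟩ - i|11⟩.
-0.6882|00⟩ - 0.6882i|10⟩ - 0.2294i|11⟩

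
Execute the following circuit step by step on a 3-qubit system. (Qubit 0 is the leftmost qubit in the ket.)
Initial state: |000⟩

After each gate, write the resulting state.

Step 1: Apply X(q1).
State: |010⟩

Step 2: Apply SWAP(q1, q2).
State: |001⟩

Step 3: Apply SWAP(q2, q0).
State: |100⟩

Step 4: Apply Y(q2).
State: i|101⟩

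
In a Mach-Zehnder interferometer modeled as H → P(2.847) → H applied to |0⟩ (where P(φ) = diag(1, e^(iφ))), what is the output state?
(0.02154 + 0.1452i)|0⟩ + (0.9785 - 0.1452i)|1⟩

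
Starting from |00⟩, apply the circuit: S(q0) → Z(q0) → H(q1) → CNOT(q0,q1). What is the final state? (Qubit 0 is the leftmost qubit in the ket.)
1/√2|00⟩ + 1/√2|01⟩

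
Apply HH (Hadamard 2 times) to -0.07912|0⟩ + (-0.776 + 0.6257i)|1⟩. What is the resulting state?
-0.07912|0⟩ + (-0.776 + 0.6257i)|1⟩

H² = I, so an even number of Hadamards cancels: H^2 = I and the state is unchanged.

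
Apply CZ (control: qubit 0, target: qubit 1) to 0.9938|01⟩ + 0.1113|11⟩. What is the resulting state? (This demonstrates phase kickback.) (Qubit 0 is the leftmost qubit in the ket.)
0.9938|01⟩ - 0.1113|11⟩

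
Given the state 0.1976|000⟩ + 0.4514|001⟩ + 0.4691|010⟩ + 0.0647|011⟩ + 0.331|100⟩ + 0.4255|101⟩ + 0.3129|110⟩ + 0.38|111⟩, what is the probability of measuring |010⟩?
0.2201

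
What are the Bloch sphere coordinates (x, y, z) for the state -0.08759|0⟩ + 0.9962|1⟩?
(-0.1745, 0, -0.9847)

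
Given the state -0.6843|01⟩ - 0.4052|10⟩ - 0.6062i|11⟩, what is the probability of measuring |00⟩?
0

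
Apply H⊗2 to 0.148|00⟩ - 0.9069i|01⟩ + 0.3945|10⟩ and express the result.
(0.2713 - 0.4535i)|00⟩ + (0.2713 + 0.4535i)|01⟩ + (-0.1233 - 0.4535i)|10⟩ + (-0.1233 + 0.4535i)|11⟩

H⊗2 gives amp(|y⟩) = (1/2) Σ_x (−1)^(x·y) amp(|x⟩), where x·y is the number of positions in which both x and y have a 1.
|00⟩: (0.148 - 0.9069i + 0.3945)/2 = (0.2713 - 0.4535i)
|01⟩: (0.148 + 0.9069i + 0.3945)/2 = (0.2713 + 0.4535i)
|10⟩: (0.148 - 0.9069i - 0.3945)/2 = (-0.1233 - 0.4535i)
|11⟩: (0.148 + 0.9069i - 0.3945)/2 = (-0.1233 + 0.4535i)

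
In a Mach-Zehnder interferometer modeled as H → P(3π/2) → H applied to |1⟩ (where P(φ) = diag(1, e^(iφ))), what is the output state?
(1/2 + (1/2)i)|0⟩ + (1/2 - (1/2)i)|1⟩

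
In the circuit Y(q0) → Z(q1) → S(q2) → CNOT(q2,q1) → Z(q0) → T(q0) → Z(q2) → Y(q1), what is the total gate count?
8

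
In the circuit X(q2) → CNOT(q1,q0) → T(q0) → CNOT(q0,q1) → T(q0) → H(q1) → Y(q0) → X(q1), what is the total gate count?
8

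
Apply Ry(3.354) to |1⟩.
-0.9944|0⟩ - 0.106|1⟩

Ry(3.354) = [[cos(θ/2), −sin(θ/2)], [sin(θ/2), cos(θ/2)]]; θ = 3.354, cos(θ/2) ≈ -0.106004, sin(θ/2) ≈ 0.994366.
With a = amp(|0⟩) = 0 and b = amp(|1⟩) = 1:
new amp(|0⟩) = (-0.106004)·a + (-0.994366)·b = -0.9944
new amp(|1⟩) = (0.994366)·a + (-0.106004)·b = -0.106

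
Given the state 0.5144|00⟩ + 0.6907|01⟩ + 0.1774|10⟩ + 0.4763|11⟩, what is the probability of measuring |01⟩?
0.4771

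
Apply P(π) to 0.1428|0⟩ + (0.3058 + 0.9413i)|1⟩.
0.1428|0⟩ + (-0.3058 - 0.9413i)|1⟩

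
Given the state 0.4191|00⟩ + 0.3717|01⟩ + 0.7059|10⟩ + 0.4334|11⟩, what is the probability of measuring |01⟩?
0.1382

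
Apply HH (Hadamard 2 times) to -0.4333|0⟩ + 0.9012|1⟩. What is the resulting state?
-0.4333|0⟩ + 0.9012|1⟩

H² = I, so an even number of Hadamards cancels: H^2 = I and the state is unchanged.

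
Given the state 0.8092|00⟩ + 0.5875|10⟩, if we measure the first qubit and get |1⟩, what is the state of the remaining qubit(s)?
|0⟩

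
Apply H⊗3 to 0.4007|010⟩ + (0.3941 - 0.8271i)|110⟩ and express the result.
(0.281 - 0.2924i)|000⟩ + (0.281 - 0.2924i)|001⟩ + (-0.281 + 0.2924i)|010⟩ + (-0.281 + 0.2924i)|011⟩ + (0.002333 + 0.2924i)|100⟩ + (0.002333 + 0.2924i)|101⟩ + (-0.002333 - 0.2924i)|110⟩ + (-0.002333 - 0.2924i)|111⟩

H⊗3 gives amp(|y⟩) = (1/2√2) Σ_x (−1)^(x·y) amp(|x⟩), where x·y is the number of positions in which both x and y have a 1.
|000⟩: (0.4007 + (0.3941 - 0.8271i))/(2√2) = (0.281 - 0.2924i)
|001⟩: (0.4007 + (0.3941 - 0.8271i))/(2√2) = (0.281 - 0.2924i)
|010⟩: (-0.4007 - (0.3941 - 0.8271i))/(2√2) = (-0.281 + 0.2924i)
|011⟩: (-0.4007 - (0.3941 - 0.8271i))/(2√2) = (-0.281 + 0.2924i)
|100⟩: (0.4007 - (0.3941 - 0.8271i))/(2√2) = (0.002333 + 0.2924i)
|101⟩: (0.4007 - (0.3941 - 0.8271i))/(2√2) = (0.002333 + 0.2924i)
|110⟩: (-0.4007 + (0.3941 - 0.8271i))/(2√2) = (-0.002333 - 0.2924i)
|111⟩: (-0.4007 + (0.3941 - 0.8271i))/(2√2) = (-0.002333 - 0.2924i)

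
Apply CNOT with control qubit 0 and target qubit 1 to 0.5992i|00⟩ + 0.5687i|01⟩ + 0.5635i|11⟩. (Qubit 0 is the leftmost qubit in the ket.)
0.5992i|00⟩ + 0.5687i|01⟩ + 0.5635i|10⟩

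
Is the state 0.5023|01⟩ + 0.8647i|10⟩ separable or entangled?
Entangled

Writing the state as a|00⟩ + b|01⟩ + c|10⟩ + d|11⟩, it is a product state iff ad − bc = 0.
Here (a, b, c, d) = (0, 0.5023, 0.8647i, 0): ad − bc = (0)(0) − (0.5023)(0.8647i) = -0.4343i ≠ 0, so the state is entangled.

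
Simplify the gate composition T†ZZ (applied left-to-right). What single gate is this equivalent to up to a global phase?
T†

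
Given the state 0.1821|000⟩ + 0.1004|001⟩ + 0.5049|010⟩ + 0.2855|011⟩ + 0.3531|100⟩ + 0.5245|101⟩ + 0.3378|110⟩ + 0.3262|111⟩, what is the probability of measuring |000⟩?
0.03316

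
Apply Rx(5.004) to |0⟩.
-0.8023|0⟩ - 0.5969i|1⟩

Rx(5.004) = [[cos(θ/2), −i·sin(θ/2)], [−i·sin(θ/2), cos(θ/2)]]; θ = 5.004, cos(θ/2) ≈ -0.802339, sin(θ/2) ≈ 0.596869.
With a = amp(|0⟩) = 1 and b = amp(|1⟩) = 0:
new amp(|0⟩) = (-0.802339)·a + (-0.596869i)·b = -0.8023
new amp(|1⟩) = (-0.596869i)·a + (-0.802339)·b = -0.5969i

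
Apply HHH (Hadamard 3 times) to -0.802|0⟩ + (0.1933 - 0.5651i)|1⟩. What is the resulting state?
(-0.4304 - 0.3996i)|0⟩ + (-0.7038 + 0.3996i)|1⟩

H² = I, so H^3 = H: a single Hadamard. With (a, b) = (-0.802, (0.1933 - 0.5651i)), H gives ((a + b)/√2, (a − b)/√2) = ((-0.4304 - 0.3996i), (-0.7038 + 0.3996i)).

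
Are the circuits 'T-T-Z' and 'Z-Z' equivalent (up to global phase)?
No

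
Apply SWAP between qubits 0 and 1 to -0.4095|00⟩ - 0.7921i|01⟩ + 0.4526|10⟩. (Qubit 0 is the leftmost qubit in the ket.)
-0.4095|00⟩ + 0.4526|01⟩ - 0.7921i|10⟩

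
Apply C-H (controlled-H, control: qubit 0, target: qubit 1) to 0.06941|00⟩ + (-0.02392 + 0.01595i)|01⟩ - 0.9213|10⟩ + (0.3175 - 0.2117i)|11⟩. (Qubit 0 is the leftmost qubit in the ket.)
0.06941|00⟩ + (-0.02392 + 0.01595i)|01⟩ + (-0.427 - 0.1497i)|10⟩ + (-0.876 + 0.1497i)|11⟩

C-H leaves the control-|0⟩ kets |00⟩, |01⟩ unchanged and applies H to qubit 1 on the control-|1⟩ pair (|10⟩, |11⟩).
H = [[1/√2, 1/√2], [1/√2, -1/√2]].
With a = amp(|10⟩) = -0.9213 and b = amp(|11⟩) = (0.3175 - 0.2117i):
new amp(|10⟩) = (1/√2)·a + (1/√2)·b = (-0.427 - 0.1497i)
new amp(|11⟩) = (1/√2)·a + (-1/√2)·b = (-0.876 + 0.1497i)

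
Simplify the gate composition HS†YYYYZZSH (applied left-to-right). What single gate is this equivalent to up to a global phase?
I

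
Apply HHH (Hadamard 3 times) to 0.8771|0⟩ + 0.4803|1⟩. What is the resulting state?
0.9598|0⟩ + 0.2806|1⟩

H² = I, so H^3 = H: a single Hadamard. With (a, b) = (0.8771, 0.4803), H gives ((a + b)/√2, (a − b)/√2) = (0.9598, 0.2806).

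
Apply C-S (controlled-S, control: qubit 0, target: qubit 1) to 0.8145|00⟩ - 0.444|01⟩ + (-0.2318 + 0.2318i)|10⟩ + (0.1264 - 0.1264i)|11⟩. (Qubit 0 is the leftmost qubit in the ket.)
0.8145|00⟩ - 0.444|01⟩ + (-0.2318 + 0.2318i)|10⟩ + (0.1264 + 0.1264i)|11⟩

C-S leaves the control-|0⟩ kets |00⟩, |01⟩ unchanged and applies S to qubit 1 on the control-|1⟩ pair (|10⟩, |11⟩).
S = [[1, 0], [0, i]].
With a = amp(|10⟩) = (-0.2318 + 0.2318i) and b = amp(|11⟩) = (0.1264 - 0.1264i):
new amp(|10⟩) = (1)·a = (-0.2318 + 0.2318i)
new amp(|11⟩) = (i)·b = (0.1264 + 0.1264i)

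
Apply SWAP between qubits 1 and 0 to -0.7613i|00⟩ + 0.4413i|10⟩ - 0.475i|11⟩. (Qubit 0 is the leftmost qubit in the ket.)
-0.7613i|00⟩ + 0.4413i|01⟩ - 0.475i|11⟩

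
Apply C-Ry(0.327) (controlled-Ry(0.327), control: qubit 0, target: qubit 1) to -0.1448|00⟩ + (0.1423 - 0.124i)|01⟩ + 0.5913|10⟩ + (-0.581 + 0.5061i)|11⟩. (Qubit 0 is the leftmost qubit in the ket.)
-0.1448|00⟩ + (0.1423 - 0.124i)|01⟩ + (0.678 - 0.08238i)|10⟩ + (-0.477 + 0.4994i)|11⟩

C-Ry(0.327) leaves the control-|0⟩ kets |00⟩, |01⟩ unchanged and applies Ry(0.327) to qubit 1 on the control-|1⟩ pair (|10⟩, |11⟩).
Ry(0.327) = [[cos(θ/2), −sin(θ/2)], [sin(θ/2), cos(θ/2)]]; θ = 0.327, cos(θ/2) ≈ 0.986664, sin(θ/2) ≈ 0.162773.
With a = amp(|10⟩) = 0.5913 and b = amp(|11⟩) = (-0.581 + 0.5061i):
new amp(|10⟩) = (0.986664)·a + (-0.162773)·b = (0.678 - 0.08238i)
new amp(|11⟩) = (0.162773)·a + (0.986664)·b = (-0.477 + 0.4994i)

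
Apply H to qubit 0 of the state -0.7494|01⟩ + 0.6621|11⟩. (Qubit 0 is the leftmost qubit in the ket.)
-0.06173|01⟩ - 0.9981|11⟩

H on qubit 0 mixes each pair of kets that differ only in qubit 0: amplitudes (a, b) of (|…0…⟩, |…1…⟩) become ((a + b)/√2, (a − b)/√2). Kets absent from the input have amplitude 0.
(|01⟩, |11⟩): (a, b) = (-0.7494, 0.6621) → (-0.06173, -0.9981)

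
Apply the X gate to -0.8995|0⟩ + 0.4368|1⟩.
0.4368|0⟩ - 0.8995|1⟩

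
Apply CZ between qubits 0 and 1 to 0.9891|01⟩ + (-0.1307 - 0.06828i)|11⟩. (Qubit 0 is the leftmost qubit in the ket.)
0.9891|01⟩ + (0.1307 + 0.06828i)|11⟩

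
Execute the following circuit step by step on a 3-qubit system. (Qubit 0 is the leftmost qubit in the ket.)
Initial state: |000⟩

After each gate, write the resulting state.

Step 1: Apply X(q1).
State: |010⟩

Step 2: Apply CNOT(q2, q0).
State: |010⟩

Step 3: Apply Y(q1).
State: -i|000⟩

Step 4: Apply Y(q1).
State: |010⟩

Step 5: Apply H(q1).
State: 1/√2|000⟩ - 1/√2|010⟩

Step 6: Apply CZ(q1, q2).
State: 1/√2|000⟩ - 1/√2|010⟩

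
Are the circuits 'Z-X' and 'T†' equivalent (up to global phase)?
No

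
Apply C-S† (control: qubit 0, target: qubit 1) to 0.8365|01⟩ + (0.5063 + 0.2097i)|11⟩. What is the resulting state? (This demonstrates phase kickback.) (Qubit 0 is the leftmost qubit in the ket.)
0.8365|01⟩ + (0.2097 - 0.5063i)|11⟩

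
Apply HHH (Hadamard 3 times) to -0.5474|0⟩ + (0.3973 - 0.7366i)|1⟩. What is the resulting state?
(-0.1061 - 0.5209i)|0⟩ + (-0.668 + 0.5209i)|1⟩

H² = I, so H^3 = H: a single Hadamard. With (a, b) = (-0.5474, (0.3973 - 0.7366i)), H gives ((a + b)/√2, (a − b)/√2) = ((-0.1061 - 0.5209i), (-0.668 + 0.5209i)).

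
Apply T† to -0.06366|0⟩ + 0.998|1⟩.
-0.06366|0⟩ + (0.7057 - 0.7057i)|1⟩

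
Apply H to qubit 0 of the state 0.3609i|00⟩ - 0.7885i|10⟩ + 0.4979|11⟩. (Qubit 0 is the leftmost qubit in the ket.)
-0.3024i|00⟩ + 0.3521|01⟩ + 0.8127i|10⟩ - 0.3521|11⟩

H on qubit 0 mixes each pair of kets that differ only in qubit 0: amplitudes (a, b) of (|…0…⟩, |…1…⟩) become ((a + b)/√2, (a − b)/√2). Kets absent from the input have amplitude 0.
(|00⟩, |10⟩): (a, b) = (0.3609i, -0.7885i) → (-0.3024i, 0.8127i)
(|01⟩, |11⟩): (a, b) = (0, 0.4979) → (0.3521, -0.3521)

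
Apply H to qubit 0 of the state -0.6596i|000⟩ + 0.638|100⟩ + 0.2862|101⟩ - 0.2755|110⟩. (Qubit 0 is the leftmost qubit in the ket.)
(0.4511 - 0.4664i)|000⟩ + 0.2024|001⟩ - 0.1948|010⟩ + (-0.4511 - 0.4664i)|100⟩ - 0.2024|101⟩ + 0.1948|110⟩

H on qubit 0 mixes each pair of kets that differ only in qubit 0: amplitudes (a, b) of (|…0…⟩, |…1…⟩) become ((a + b)/√2, (a − b)/√2). Kets absent from the input have amplitude 0.
(|000⟩, |100⟩): (a, b) = (-0.6596i, 0.638) → ((0.4511 - 0.4664i), (-0.4511 - 0.4664i))
(|001⟩, |101⟩): (a, b) = (0, 0.2862) → (0.2024, -0.2024)
(|010⟩, |110⟩): (a, b) = (0, -0.2755) → (-0.1948, 0.1948)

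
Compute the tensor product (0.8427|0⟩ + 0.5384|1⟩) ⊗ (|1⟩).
0.8427|01⟩ + 0.5384|11⟩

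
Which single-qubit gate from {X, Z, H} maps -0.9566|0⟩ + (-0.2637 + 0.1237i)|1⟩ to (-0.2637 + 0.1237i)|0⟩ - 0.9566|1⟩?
X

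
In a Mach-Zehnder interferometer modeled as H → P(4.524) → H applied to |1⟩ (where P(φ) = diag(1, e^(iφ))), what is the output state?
(0.5936 + 0.4912i)|0⟩ + (0.4064 - 0.4912i)|1⟩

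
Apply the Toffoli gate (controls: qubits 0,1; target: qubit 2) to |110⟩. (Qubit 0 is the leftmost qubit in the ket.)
|111⟩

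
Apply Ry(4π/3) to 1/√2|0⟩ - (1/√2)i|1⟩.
(-1/√8 + 0.6124i)|0⟩ + (0.6124 + (1/√8)i)|1⟩

Ry(4π/3) = [[cos(θ/2), −sin(θ/2)], [sin(θ/2), cos(θ/2)]]; θ = 4π/3, cos(θ/2) ≈ -0.5, sin(θ/2) ≈ 0.866025.
With a = amp(|0⟩) = 1/√2 and b = amp(|1⟩) = -(1/√2)i:
new amp(|0⟩) = (-0.5)·a + (-0.866025)·b = (-1/√8 + 0.6124i)
new amp(|1⟩) = (0.866025)·a + (-0.5)·b = (0.6124 + (1/√8)i)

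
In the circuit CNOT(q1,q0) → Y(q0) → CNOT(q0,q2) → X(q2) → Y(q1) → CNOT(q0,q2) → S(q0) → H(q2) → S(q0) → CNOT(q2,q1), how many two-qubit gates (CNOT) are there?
4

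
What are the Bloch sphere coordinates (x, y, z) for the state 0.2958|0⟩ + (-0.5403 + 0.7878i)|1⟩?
(-0.3196, 0.4661, -0.8251)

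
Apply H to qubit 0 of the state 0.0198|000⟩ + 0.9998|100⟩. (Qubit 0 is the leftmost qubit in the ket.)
0.721|000⟩ - 0.693|100⟩

H on qubit 0 mixes each pair of kets that differ only in qubit 0: amplitudes (a, b) of (|…0…⟩, |…1…⟩) become ((a + b)/√2, (a − b)/√2). Kets absent from the input have amplitude 0.
(|000⟩, |100⟩): (a, b) = (0.0198, 0.9998) → (0.721, -0.693)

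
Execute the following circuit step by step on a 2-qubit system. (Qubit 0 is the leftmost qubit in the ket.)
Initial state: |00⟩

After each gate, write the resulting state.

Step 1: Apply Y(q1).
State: i|01⟩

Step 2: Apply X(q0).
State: i|11⟩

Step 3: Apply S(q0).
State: -|11⟩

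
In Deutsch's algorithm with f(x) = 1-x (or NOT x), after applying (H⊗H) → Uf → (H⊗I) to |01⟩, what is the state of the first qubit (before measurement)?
|1⟩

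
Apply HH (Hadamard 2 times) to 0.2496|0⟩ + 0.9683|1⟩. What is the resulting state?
0.2496|0⟩ + 0.9683|1⟩

H² = I, so an even number of Hadamards cancels: H^2 = I and the state is unchanged.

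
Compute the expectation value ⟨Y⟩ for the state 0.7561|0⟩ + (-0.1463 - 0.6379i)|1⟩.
-0.9646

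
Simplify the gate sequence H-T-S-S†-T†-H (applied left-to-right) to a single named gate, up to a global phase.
I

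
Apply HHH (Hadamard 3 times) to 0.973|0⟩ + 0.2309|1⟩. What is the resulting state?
0.8513|0⟩ + 0.5247|1⟩

H² = I, so H^3 = H: a single Hadamard. With (a, b) = (0.973, 0.2309), H gives ((a + b)/√2, (a − b)/√2) = (0.8513, 0.5247).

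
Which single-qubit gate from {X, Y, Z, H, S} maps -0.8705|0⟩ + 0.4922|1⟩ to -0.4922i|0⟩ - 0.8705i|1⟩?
Y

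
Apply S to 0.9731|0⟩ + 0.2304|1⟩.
0.9731|0⟩ + 0.2304i|1⟩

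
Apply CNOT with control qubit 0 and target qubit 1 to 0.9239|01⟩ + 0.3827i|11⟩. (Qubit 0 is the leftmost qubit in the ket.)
0.9239|01⟩ + 0.3827i|10⟩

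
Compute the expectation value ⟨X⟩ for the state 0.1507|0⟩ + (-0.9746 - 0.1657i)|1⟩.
-0.2937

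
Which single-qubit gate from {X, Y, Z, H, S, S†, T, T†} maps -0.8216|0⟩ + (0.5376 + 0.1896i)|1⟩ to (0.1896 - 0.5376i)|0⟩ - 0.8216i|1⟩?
Y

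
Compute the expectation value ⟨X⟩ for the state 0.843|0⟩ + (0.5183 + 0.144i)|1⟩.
0.8739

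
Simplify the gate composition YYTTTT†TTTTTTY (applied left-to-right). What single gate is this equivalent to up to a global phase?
Y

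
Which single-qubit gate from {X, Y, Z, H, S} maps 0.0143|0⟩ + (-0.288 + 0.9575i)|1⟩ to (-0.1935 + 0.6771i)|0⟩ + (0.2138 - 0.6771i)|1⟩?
H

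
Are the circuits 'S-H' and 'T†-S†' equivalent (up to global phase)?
No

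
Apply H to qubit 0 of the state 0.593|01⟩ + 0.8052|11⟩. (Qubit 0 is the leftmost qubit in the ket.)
0.9887|01⟩ - 0.15|11⟩

H on qubit 0 mixes each pair of kets that differ only in qubit 0: amplitudes (a, b) of (|…0…⟩, |…1…⟩) become ((a + b)/√2, (a − b)/√2). Kets absent from the input have amplitude 0.
(|01⟩, |11⟩): (a, b) = (0.593, 0.8052) → (0.9887, -0.15)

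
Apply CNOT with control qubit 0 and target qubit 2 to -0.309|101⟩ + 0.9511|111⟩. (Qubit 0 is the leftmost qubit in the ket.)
-0.309|100⟩ + 0.9511|110⟩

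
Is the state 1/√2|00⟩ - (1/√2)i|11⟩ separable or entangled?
Entangled

Writing the state as a|00⟩ + b|01⟩ + c|10⟩ + d|11⟩, it is a product state iff ad − bc = 0.
Here (a, b, c, d) = (1/√2, 0, 0, -(1/√2)i): ad − bc = (1/√2)(-(1/√2)i) − (0)(0) = -(1/2)i ≠ 0, so the state is entangled.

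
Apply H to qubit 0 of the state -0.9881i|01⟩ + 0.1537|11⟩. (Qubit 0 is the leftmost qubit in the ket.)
(0.1087 - 0.6987i)|01⟩ + (-0.1087 - 0.6987i)|11⟩

H on qubit 0 mixes each pair of kets that differ only in qubit 0: amplitudes (a, b) of (|…0…⟩, |…1…⟩) become ((a + b)/√2, (a − b)/√2). Kets absent from the input have amplitude 0.
(|01⟩, |11⟩): (a, b) = (-0.9881i, 0.1537) → ((0.1087 - 0.6987i), (-0.1087 - 0.6987i))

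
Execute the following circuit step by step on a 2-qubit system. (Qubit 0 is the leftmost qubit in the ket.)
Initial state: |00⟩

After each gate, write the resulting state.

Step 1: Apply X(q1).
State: |01⟩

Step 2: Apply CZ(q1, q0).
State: |01⟩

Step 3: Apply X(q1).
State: |00⟩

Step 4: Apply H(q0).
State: 1/√2|00⟩ + 1/√2|10⟩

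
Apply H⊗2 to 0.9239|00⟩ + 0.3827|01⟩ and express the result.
0.6533|00⟩ + 0.2706|01⟩ + 0.6533|10⟩ + 0.2706|11⟩

H⊗2 gives amp(|y⟩) = (1/2) Σ_x (−1)^(x·y) amp(|x⟩), where x·y is the number of positions in which both x and y have a 1.
|00⟩: (0.9239 + 0.3827)/2 = 0.6533
|01⟩: (0.9239 - 0.3827)/2 = 0.2706
|10⟩: (0.9239 + 0.3827)/2 = 0.6533
|11⟩: (0.9239 - 0.3827)/2 = 0.2706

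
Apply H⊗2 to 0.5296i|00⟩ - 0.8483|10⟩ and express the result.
(-0.4242 + 0.2648i)|00⟩ + (-0.4242 + 0.2648i)|01⟩ + (0.4242 + 0.2648i)|10⟩ + (0.4242 + 0.2648i)|11⟩

H⊗2 gives amp(|y⟩) = (1/2) Σ_x (−1)^(x·y) amp(|x⟩), where x·y is the number of positions in which both x and y have a 1.
|00⟩: (0.5296i - 0.8483)/2 = (-0.4242 + 0.2648i)
|01⟩: (0.5296i - 0.8483)/2 = (-0.4242 + 0.2648i)
|10⟩: (0.5296i + 0.8483)/2 = (0.4242 + 0.2648i)
|11⟩: (0.5296i + 0.8483)/2 = (0.4242 + 0.2648i)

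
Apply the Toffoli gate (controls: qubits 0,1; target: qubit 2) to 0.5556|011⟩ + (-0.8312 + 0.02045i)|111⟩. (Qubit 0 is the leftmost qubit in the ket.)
0.5556|011⟩ + (-0.8312 + 0.02045i)|110⟩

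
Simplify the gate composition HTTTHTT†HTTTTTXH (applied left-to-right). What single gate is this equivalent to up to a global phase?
Z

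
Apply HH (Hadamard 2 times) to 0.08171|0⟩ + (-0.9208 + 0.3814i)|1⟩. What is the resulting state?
0.08171|0⟩ + (-0.9208 + 0.3814i)|1⟩

H² = I, so an even number of Hadamards cancels: H^2 = I and the state is unchanged.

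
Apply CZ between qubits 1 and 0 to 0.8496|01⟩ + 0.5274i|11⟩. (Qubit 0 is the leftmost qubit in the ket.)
0.8496|01⟩ - 0.5274i|11⟩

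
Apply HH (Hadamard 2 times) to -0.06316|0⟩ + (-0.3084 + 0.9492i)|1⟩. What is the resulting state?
-0.06316|0⟩ + (-0.3084 + 0.9492i)|1⟩

H² = I, so an even number of Hadamards cancels: H^2 = I and the state is unchanged.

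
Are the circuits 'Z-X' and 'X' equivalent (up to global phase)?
No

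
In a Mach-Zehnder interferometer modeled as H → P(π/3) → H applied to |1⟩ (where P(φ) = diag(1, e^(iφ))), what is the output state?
(0.25 - 0.433i)|0⟩ + (0.75 + 0.433i)|1⟩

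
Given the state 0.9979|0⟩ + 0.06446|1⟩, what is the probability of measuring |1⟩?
0.004155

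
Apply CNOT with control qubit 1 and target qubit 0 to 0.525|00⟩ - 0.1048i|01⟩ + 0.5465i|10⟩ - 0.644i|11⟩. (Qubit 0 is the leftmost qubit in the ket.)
0.525|00⟩ - 0.644i|01⟩ + 0.5465i|10⟩ - 0.1048i|11⟩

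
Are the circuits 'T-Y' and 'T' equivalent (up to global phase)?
No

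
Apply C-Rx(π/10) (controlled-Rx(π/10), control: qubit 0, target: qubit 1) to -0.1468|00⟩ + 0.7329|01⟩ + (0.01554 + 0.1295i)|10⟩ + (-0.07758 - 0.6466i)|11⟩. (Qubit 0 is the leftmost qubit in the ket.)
-0.1468|00⟩ + 0.7329|01⟩ + (-0.0858 + 0.14i)|10⟩ + (-0.05637 - 0.6411i)|11⟩

C-Rx(π/10) leaves the control-|0⟩ kets |00⟩, |01⟩ unchanged and applies Rx(π/10) to qubit 1 on the control-|1⟩ pair (|10⟩, |11⟩).
Rx(π/10) = [[cos(θ/2), −i·sin(θ/2)], [−i·sin(θ/2), cos(θ/2)]]; θ = π/10, cos(θ/2) ≈ 0.987688, sin(θ/2) ≈ 0.156434.
With a = amp(|10⟩) = (0.01554 + 0.1295i) and b = amp(|11⟩) = (-0.07758 - 0.6466i):
new amp(|10⟩) = (0.987688)·a + (-0.156434i)·b = (-0.0858 + 0.14i)
new amp(|11⟩) = (-0.156434i)·a + (0.987688)·b = (-0.05637 - 0.6411i)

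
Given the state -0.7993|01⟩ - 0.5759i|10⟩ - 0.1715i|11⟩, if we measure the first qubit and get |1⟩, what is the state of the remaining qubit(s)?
-0.9584i|0⟩ - 0.2854i|1⟩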